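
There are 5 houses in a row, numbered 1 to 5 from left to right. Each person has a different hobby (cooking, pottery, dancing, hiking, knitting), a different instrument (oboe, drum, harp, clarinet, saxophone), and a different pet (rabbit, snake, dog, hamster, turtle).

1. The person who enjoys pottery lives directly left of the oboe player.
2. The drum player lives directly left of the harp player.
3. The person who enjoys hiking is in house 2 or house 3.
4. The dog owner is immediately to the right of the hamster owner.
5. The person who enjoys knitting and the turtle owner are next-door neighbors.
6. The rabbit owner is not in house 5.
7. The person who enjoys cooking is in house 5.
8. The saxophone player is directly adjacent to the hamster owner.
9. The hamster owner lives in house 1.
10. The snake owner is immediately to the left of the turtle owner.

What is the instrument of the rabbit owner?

oboe

Clue 7: the person who enjoys cooking is in house 5.
Clue 9 places the hamster owner in house 1.
Clue 4: the dog owner is in house 2.
Clue 8: the saxophone player is in house 2.
That leaves turtle as the pet for house 5.
By clue 5, the person who enjoys knitting is in house 4.
Clue 10 places the snake owner in house 4.
House 1's hobby must be dancing (nothing else left).
House 1's instrument must be clarinet (nothing else left).
House 3 pet: only rabbit fits.
That leaves harp as the instrument for house 5.
The drum player is in house 4 (clue 2).
So house 3 gets oboe for instrument.
Clue 1 places the person who enjoys pottery in house 2.
House 3 hobby: only hiking fits.
So: house 1 = dancing/clarinet/hamster, house 2 = pottery/saxophone/dog, house 3 = hiking/oboe/rabbit, house 4 = knitting/drum/snake, house 5 = cooking/harp/turtle.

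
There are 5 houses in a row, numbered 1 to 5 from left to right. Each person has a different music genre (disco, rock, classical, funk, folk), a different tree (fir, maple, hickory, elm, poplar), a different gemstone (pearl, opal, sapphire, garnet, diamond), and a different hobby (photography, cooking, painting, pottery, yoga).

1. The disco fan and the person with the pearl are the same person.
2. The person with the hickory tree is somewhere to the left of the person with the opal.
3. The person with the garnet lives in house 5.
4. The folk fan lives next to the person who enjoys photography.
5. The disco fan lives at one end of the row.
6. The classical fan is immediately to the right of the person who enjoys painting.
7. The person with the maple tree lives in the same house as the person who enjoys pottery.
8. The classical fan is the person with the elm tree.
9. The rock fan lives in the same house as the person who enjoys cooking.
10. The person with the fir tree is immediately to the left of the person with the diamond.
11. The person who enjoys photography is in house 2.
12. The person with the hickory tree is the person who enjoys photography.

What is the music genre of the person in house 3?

folk

By clue 3, the person with the garnet is in house 5.
By clue 11, the person who enjoys photography is in house 2.
By clue 12, the person with the hickory tree is in house 2.
Clue 1 places the disco fan in house 1.
By clue 1, the person with the pearl is in house 1.
So house 2 gets funk for music genre.
House 3's music genre must be folk (nothing else left).
The classical fan is narrowed to house 4 or 5; consider each.
Placing it in house 5 leads to a contradiction, so it's in house 4.
By clue 6, the person who enjoys painting is in house 3.
By clue 8, the person with the elm tree is in house 4.
House 5's music genre must be rock (nothing else left).
From clue 9, the person who enjoys cooking must be in house 5.
That leaves pottery as the hobby for house 1.
House 4 hobby: only yoga fits.
The person with the maple tree is in house 1 (clue 7).
House 5's tree must be poplar (nothing else left).
Clue 10: the person with the diamond is in house 4.
House 3 tree: only fir fits.
That leaves sapphire as the gemstone for house 2.
House 3 gemstone: only opal fits.
So: house 1 = disco/maple/pearl/pottery, house 2 = funk/hickory/sapphire/photography, house 3 = folk/fir/opal/painting, house 4 = classical/elm/diamond/yoga, house 5 = rock/poplar/garnet/cooking.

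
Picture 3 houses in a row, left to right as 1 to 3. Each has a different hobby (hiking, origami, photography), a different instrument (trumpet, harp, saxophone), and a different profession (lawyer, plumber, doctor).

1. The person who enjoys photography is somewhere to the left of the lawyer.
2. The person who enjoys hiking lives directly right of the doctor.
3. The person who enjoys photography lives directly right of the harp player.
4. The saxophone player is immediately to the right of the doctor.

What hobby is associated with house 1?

Clue 3: the person who enjoys photography is in house 2.
By clue 3, the harp player is in house 1.
So house 1 gets origami for hobby.
So house 3 gets hiking for hobby.
Clue 1: the lawyer is in house 3.
Clue 2 places the doctor in house 2.
The saxophone player is in house 3 (clue 4).
The only instrument still possible for house 2 is trumpet.
House 1's profession must be plumber (nothing else left).
So: house 1 = origami/harp/plumber, house 2 = photography/trumpet/doctor, house 3 = hiking/saxophone/lawyer.

origami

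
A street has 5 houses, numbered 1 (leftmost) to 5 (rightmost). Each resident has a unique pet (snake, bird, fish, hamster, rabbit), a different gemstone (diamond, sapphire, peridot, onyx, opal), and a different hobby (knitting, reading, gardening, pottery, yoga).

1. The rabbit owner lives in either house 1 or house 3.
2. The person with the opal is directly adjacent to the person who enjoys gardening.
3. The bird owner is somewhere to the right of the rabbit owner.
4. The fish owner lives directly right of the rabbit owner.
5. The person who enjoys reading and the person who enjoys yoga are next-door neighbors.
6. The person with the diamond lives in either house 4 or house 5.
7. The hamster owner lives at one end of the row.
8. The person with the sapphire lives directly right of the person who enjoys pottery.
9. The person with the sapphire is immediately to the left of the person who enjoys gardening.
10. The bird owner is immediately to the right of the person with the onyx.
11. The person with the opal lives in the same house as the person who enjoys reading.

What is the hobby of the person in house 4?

The fish owner is narrowed to house 2 or 4; consider each.
Placing it in house 4 leads to a contradiction, so it's in house 2.
By clue 4, the rabbit owner is in house 1.
House 5's pet must be hamster (nothing else left).
House 1's gemstone must be peridot (nothing else left).
The bird owner is narrowed to house 3 or 4; consider each.
Placing it in house 3 leads to a contradiction, so it's in house 4.
By clue 10, the person with the onyx is in house 3.
So house 3 gets snake for pet.
House 5's gemstone must be diamond (nothing else left).
The person with the opal is narrowed to house 2 or 4; consider each.
Placing it in house 2 leads to a contradiction, so it's in house 4.
From clue 11, the person who enjoys reading must be in house 4.
House 2 gemstone: only sapphire fits.
So house 2 gets knitting for hobby.
The person who enjoys pottery is in house 1 (clue 8).
The person who enjoys gardening is in house 3 (clue 9).
So house 5 gets yoga for hobby.
So: house 1 = rabbit/peridot/pottery, house 2 = fish/sapphire/knitting, house 3 = snake/onyx/gardening, house 4 = bird/opal/reading, house 5 = hamster/diamond/yoga.

reading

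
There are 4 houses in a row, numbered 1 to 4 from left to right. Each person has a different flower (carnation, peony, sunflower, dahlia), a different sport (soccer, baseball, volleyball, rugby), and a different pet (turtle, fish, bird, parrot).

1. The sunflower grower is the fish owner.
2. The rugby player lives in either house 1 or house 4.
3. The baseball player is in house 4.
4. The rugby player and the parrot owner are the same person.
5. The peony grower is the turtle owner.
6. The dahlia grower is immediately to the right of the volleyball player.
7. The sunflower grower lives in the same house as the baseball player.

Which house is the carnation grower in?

By clue 3, the baseball player is in house 4.
Clue 7 places the sunflower grower in house 4.
So house 1 gets rugby for sport.
The fish owner is in house 4 (clue 1).
The parrot owner is in house 1 (clue 4).
By clue 6, the dahlia grower is in house 3.
Clue 6 places the volleyball player in house 2.
House 3 sport: only soccer fits.
Clue 5: the peony grower is in house 2.
The turtle owner is in house 2 (clue 5).
House 1's flower must be carnation (nothing else left).
That leaves bird as the pet for house 3.
So: house 1 = carnation/rugby/parrot, house 2 = peony/volleyball/turtle, house 3 = dahlia/soccer/bird, house 4 = sunflower/baseball/fish.

1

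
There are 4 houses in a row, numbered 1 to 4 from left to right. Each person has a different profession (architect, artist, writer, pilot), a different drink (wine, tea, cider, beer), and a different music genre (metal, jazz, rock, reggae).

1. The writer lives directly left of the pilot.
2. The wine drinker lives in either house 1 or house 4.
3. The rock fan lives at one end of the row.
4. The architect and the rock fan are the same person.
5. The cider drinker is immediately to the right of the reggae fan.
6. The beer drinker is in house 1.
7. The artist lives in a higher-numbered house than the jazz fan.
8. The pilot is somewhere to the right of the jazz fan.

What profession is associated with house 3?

artist

By clue 6, the beer drinker is in house 1.
House 4's drink must be wine (nothing else left).
The architect is narrowed to house 1 or 4; consider each.
Placing it in house 1 leads to a contradiction, so it's in house 4.
The rock fan is in house 4 (clue 4).
House 1's profession must be writer (nothing else left).
From clue 1, the pilot must be in house 2.
From clue 8, the jazz fan must be in house 1.
House 3's profession must be artist (nothing else left).
House 2's music genre must be reggae (nothing else left).
The only music genre still possible for house 3 is metal.
Clue 5 places the cider drinker in house 3.
So house 2 gets tea for drink.
So: house 1 = writer/beer/jazz, house 2 = pilot/tea/reggae, house 3 = artist/cider/metal, house 4 = architect/wine/rock.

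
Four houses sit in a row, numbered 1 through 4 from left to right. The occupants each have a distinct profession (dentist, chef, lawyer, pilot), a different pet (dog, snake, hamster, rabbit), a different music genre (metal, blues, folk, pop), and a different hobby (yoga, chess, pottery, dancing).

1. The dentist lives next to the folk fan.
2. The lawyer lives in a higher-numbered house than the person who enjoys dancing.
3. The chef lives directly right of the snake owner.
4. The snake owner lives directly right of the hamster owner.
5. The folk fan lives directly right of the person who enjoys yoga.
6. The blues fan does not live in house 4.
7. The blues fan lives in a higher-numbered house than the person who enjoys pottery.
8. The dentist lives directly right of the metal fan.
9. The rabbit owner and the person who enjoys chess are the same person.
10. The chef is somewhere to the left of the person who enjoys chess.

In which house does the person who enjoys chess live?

House 1's profession must be pilot (nothing else left).
House 4's hobby must be chess (nothing else left).
Clue 3 places the chef in house 3.
By clue 3, the snake owner is in house 2.
The hamster owner is in house 1 (clue 4).
By clue 9, the rabbit owner is in house 4.
House 3 pet: only dog fits.
The folk fan is in house 3 (clue 1).
From clue 5, the person who enjoys yoga must be in house 2.
That leaves pop as the music genre for house 4.
The only hobby still possible for house 1 is pottery.
So house 3 gets dancing for hobby.
By clue 2, the lawyer is in house 4.
From clue 8, the dentist must be in house 2.
That leaves metal as the music genre for house 1.
The only music genre still possible for house 2 is blues.
So: house 1 = pilot/hamster/metal/pottery, house 2 = dentist/snake/blues/yoga, house 3 = chef/dog/folk/dancing, house 4 = lawyer/rabbit/pop/chess.

4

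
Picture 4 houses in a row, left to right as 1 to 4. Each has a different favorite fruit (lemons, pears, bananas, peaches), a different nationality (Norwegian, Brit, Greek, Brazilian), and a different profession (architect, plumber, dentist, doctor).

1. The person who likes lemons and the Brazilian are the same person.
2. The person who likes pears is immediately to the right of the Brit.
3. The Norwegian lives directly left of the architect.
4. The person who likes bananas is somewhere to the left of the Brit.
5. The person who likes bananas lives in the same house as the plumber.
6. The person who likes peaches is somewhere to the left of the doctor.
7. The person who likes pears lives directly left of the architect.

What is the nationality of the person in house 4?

Brazilian

So house 4 gets lemons for favorite fruit.
From clue 1, the Brazilian must be in house 4.
Clue 2 places the person who likes pears in house 3.
Clue 2 places the Brit in house 2.
By clue 4, the person who likes bananas is in house 1.
The plumber is in house 1 (clue 5).
The architect is in house 4 (clue 7).
The only favorite fruit still possible for house 2 is peaches.
House 1 nationality: only Greek fits.
So house 3 gets Norwegian for nationality.
From clue 6, the doctor must be in house 3.
That leaves dentist as the profession for house 2.
So: house 1 = bananas/Greek/plumber, house 2 = peaches/Brit/dentist, house 3 = pears/Norwegian/doctor, house 4 = lemons/Brazilian/architect.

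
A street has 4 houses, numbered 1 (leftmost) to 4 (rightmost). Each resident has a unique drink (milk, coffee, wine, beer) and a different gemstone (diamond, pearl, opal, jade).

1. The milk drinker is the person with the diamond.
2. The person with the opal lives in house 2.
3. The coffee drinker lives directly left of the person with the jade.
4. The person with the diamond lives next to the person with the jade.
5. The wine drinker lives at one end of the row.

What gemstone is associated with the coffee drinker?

Clue 2: the person with the opal is in house 2.
That leaves pearl as the gemstone for house 1.
The coffee drinker is narrowed to house 2 or 3; consider each.
Placing it in house 3 leads to a contradiction, so it's in house 2.
By clue 3, the person with the jade is in house 3.
By clue 4, the person with the diamond is in house 4.
Clue 1: the milk drinker is in house 4.
The only drink still possible for house 1 is wine.
So house 3 gets beer for drink.
So: house 1 = wine/pearl, house 2 = coffee/opal, house 3 = beer/jade, house 4 = milk/diamond.

opal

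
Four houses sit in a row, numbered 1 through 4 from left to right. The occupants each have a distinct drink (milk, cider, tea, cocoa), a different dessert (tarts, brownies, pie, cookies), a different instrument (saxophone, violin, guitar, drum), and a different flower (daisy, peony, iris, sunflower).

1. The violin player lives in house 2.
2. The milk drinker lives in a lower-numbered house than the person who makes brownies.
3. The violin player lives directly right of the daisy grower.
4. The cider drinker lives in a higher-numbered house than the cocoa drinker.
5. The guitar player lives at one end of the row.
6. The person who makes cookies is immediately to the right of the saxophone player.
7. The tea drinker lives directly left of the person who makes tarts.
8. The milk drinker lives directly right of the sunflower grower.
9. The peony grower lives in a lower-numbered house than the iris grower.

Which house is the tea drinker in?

By clue 1, the violin player is in house 2.
From clue 3, the daisy grower must be in house 1.
The only drink still possible for house 4 is cider.
House 1 dessert: only pie fits.
House 2's flower must be sunflower (nothing else left).
House 4's flower must be iris (nothing else left).
Clue 8: the milk drinker is in house 3.
The only flower still possible for house 3 is peony.
From clue 2, the person who makes brownies must be in house 4.
That leaves cookies as the dessert for house 2.
So house 3 gets tarts for dessert.
From clue 6, the saxophone player must be in house 1.
Clue 7 places the tea drinker in house 2.
That leaves cocoa as the drink for house 1.
House 3's instrument must be drum (nothing else left).
That leaves guitar as the instrument for house 4.
So: house 1 = cocoa/pie/saxophone/daisy, house 2 = tea/cookies/violin/sunflower, house 3 = milk/tarts/drum/peony, house 4 = cider/brownies/guitar/iris.

2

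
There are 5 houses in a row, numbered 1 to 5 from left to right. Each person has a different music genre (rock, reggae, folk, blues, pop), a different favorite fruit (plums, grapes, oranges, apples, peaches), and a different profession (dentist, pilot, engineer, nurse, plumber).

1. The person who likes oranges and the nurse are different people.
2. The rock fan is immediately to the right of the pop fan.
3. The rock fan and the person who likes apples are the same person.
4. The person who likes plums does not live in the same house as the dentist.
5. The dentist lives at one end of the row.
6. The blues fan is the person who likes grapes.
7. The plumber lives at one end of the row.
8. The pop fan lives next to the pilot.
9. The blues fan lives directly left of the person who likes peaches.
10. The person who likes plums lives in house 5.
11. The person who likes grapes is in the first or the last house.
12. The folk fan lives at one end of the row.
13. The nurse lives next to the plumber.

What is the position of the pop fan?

3

Clue 10: the person who likes plums is in house 5.
That leaves grapes as the favorite fruit for house 1.
By clue 4, the dentist is in house 1.
Clue 6 places the blues fan in house 1.
Clue 9 places the person who likes peaches in house 2.
House 5 profession: only plumber fits.
The nurse is in house 4 (clue 13).
So house 5 gets folk for music genre.
By clue 1, the person who likes oranges is in house 3.
House 4's favorite fruit must be apples (nothing else left).
Clue 3: the rock fan is in house 4.
By clue 2, the pop fan is in house 3.
Clue 8: the pilot is in house 2.
So house 2 gets reggae for music genre.
So house 3 gets engineer for profession.
So: house 1 = blues/grapes/dentist, house 2 = reggae/peaches/pilot, house 3 = pop/oranges/engineer, house 4 = rock/apples/nurse, house 5 = folk/plums/plumber.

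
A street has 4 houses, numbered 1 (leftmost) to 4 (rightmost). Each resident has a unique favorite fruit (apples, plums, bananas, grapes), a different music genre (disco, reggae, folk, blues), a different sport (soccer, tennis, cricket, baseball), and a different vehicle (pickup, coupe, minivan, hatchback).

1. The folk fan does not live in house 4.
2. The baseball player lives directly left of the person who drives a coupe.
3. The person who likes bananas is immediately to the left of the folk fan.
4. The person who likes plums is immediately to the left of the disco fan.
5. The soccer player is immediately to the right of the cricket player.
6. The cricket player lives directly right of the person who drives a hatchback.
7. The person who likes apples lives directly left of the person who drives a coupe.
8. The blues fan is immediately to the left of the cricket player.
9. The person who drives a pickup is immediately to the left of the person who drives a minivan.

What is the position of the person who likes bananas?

2

House 4 favorite fruit: only grapes fits.
The person who likes bananas is narrowed to house 1 or 2; consider each.
Placing it in house 1 leads to a contradiction, so it's in house 2.
From clue 3, the folk fan must be in house 3.
The person who likes apples is narrowed to house 1 or 3; consider each.
Placing it in house 3 leads to a contradiction, so it's in house 1.
Clue 7: the person who drives a coupe is in house 2.
House 3's favorite fruit must be plums (nothing else left).
House 1's vehicle must be hatchback (nothing else left).
House 4 vehicle: only minivan fits.
Clue 2: the baseball player is in house 1.
Clue 4: the disco fan is in house 4.
Clue 6 places the cricket player in house 2.
From clue 8, the blues fan must be in house 1.
That leaves reggae as the music genre for house 2.
House 3 vehicle: only pickup fits.
Clue 5 places the soccer player in house 3.
That leaves tennis as the sport for house 4.
So: house 1 = apples/blues/baseball/hatchback, house 2 = bananas/reggae/cricket/coupe, house 3 = plums/folk/soccer/pickup, house 4 = grapes/disco/tennis/minivan.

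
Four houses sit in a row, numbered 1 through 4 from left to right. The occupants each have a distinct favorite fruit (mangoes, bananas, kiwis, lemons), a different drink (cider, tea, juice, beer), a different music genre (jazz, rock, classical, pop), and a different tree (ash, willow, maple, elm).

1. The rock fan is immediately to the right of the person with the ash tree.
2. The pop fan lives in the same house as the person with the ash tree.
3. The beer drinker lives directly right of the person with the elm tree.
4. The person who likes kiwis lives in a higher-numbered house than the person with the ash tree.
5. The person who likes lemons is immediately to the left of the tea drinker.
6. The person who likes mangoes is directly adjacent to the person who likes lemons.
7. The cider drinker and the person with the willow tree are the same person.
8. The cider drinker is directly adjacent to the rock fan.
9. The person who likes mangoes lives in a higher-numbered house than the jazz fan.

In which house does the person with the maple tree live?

3

The person who likes kiwis is narrowed to house 2 or 3 or 4; consider each.
Placing it in house 2 and house 3 leads to a contradiction, so it's in house 4.
The person who likes mangoes is narrowed to house 2 or 3; consider each.
Placing it in house 2 leads to a contradiction, so it's in house 3.
From clue 6, the person who likes lemons must be in house 2.
So house 1 gets bananas for favorite fruit.
From clue 5, the tea drinker must be in house 3.
The only music genre still possible for house 4 is classical.
House 3's music genre must be rock (nothing else left).
From clue 1, the person with the ash tree must be in house 2.
Clue 2 places the pop fan in house 2.
The only drink still possible for house 1 is juice.
So house 1 gets jazz for music genre.
Clue 7 places the cider drinker in house 4.
Clue 7: the person with the willow tree is in house 4.
The only drink still possible for house 2 is beer.
Clue 3: the person with the elm tree is in house 1.
House 3 tree: only maple fits.
So: house 1 = bananas/juice/jazz/elm, house 2 = lemons/beer/pop/ash, house 3 = mangoes/tea/rock/maple, house 4 = kiwis/cider/classical/willow.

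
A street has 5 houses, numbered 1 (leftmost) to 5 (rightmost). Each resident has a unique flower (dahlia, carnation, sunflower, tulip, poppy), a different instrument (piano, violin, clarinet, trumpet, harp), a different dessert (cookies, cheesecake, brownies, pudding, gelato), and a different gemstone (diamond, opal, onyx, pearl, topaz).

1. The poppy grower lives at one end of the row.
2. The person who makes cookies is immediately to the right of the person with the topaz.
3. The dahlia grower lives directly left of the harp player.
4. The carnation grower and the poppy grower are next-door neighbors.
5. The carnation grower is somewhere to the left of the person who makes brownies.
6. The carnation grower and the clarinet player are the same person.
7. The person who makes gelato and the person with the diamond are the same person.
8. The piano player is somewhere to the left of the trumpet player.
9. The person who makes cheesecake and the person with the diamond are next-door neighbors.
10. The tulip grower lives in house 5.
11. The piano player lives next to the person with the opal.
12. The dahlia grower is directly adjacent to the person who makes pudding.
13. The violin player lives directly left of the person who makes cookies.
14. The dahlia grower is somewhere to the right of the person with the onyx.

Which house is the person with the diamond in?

Clue 10 places the tulip grower in house 5.
House 1's flower must be poppy (nothing else left).
Clue 4 places the carnation grower in house 2.
By clue 6, the clarinet player is in house 2.
The dahlia grower is narrowed to house 3 or 4; consider each.
Placing it in house 3 leads to a contradiction, so it's in house 4.
Clue 3 places the harp player in house 5.
House 3's flower must be sunflower (nothing else left).
The piano player is narrowed to house 1 or 3; consider each.
Placing it in house 3 leads to a contradiction, so it's in house 1.
From clue 11, the person with the opal must be in house 2.
That leaves gelato as the dessert for house 1.
That leaves cheesecake as the dessert for house 2.
By clue 7, the person with the diamond is in house 1.
So house 3 gets onyx for gemstone.
So house 4 gets topaz for gemstone.
House 5 gemstone: only pearl fits.
Clue 2 places the person who makes cookies in house 5.
Clue 13: the violin player is in house 4.
That leaves trumpet as the instrument for house 3.
So house 3 gets pudding for dessert.
So house 4 gets brownies for dessert.
So: house 1 = poppy/piano/gelato/diamond, house 2 = carnation/clarinet/cheesecake/opal, house 3 = sunflower/trumpet/pudding/onyx, house 4 = dahlia/violin/brownies/topaz, house 5 = tulip/harp/cookies/pearl.

1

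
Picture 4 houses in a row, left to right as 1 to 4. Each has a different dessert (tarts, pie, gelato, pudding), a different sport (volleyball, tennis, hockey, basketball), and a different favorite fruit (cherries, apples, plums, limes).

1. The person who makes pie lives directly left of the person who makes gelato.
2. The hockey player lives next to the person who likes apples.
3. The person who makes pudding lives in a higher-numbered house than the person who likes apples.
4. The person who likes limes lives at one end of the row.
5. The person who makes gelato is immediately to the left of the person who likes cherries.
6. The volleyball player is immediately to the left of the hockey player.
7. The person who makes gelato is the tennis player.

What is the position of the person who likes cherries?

4

The person who makes gelato is narrowed to house 2 or 3; consider each.
Placing it in house 2 leads to a contradiction, so it's in house 3.
By clue 1, the person who makes pie is in house 2.
By clue 5, the person who likes cherries is in house 4.
The tennis player is in house 3 (clue 7).
House 1's dessert must be tarts (nothing else left).
That leaves pudding as the dessert for house 4.
House 1 favorite fruit: only limes fits.
Clue 2 places the person who likes apples in house 3.
Clue 6: the volleyball player is in house 1.
By clue 6, the hockey player is in house 2.
That leaves basketball as the sport for house 4.
So house 2 gets plums for favorite fruit.
So: house 1 = tarts/volleyball/limes, house 2 = pie/hockey/plums, house 3 = gelato/tennis/apples, house 4 = pudding/basketball/cherries.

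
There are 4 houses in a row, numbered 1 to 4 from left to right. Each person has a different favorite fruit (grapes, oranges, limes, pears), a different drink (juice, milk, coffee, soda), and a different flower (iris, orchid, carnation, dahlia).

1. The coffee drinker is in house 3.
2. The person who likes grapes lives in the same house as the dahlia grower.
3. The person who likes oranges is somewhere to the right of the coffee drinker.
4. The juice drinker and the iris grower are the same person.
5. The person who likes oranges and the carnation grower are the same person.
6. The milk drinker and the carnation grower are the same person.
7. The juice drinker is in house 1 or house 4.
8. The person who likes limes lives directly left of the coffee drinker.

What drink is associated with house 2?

soda

The coffee drinker is in house 3 (clue 1).
By clue 3, the person who likes oranges is in house 4.
By clue 5, the carnation grower is in house 4.
From clue 6, the milk drinker must be in house 4.
By clue 8, the person who likes limes is in house 2.
House 2 drink: only soda fits.
Clue 4 places the iris grower in house 1.
House 1's drink must be juice (nothing else left).
The only flower still possible for house 2 is orchid.
So house 3 gets dahlia for flower.
The person who likes grapes is in house 3 (clue 2).
That leaves pears as the favorite fruit for house 1.
So: house 1 = pears/juice/iris, house 2 = limes/soda/orchid, house 3 = grapes/coffee/dahlia, house 4 = oranges/milk/carnation.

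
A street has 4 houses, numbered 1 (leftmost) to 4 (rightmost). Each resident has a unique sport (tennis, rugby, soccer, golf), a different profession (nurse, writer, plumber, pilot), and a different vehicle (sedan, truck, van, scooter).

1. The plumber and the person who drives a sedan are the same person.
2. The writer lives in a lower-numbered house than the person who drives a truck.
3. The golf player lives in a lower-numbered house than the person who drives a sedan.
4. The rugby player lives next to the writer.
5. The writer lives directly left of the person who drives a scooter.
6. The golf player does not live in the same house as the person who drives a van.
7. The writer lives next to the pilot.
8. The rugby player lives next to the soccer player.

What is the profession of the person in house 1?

So house 1 gets van for vehicle.
The golf player is narrowed to house 2 or 3; consider each.
Placing it in house 2 leads to a contradiction, so it's in house 3.
From clue 3, the person who drives a sedan must be in house 4.
Clue 1 places the plumber in house 4.
That leaves tennis as the sport for house 4.
The rugby player is narrowed to house 1 or 2; consider each.
Placing it in house 1 leads to a contradiction, so it's in house 2.
From clue 4, the writer must be in house 1.
By clue 5, the person who drives a scooter is in house 2.
By clue 7, the pilot is in house 2.
By clue 8, the soccer player is in house 1.
So house 3 gets nurse for profession.
House 3 vehicle: only truck fits.
So: house 1 = soccer/writer/van, house 2 = rugby/pilot/scooter, house 3 = golf/nurse/truck, house 4 = tennis/plumber/sedan.

writer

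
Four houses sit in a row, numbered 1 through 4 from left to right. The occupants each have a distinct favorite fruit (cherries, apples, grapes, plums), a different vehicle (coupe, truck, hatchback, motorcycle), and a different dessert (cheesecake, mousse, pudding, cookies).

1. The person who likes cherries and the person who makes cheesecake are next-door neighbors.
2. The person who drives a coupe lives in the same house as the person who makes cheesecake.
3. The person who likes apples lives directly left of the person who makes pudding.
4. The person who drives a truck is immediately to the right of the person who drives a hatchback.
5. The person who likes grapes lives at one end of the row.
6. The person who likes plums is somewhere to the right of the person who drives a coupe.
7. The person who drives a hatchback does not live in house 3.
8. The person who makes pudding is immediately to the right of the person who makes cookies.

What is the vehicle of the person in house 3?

So house 4 gets motorcycle for vehicle.
The person who likes grapes is narrowed to house 1 or 4; consider each.
Placing it in house 4 leads to a contradiction, so it's in house 1.
The person who likes apples is narrowed to house 2 or 3; consider each.
Placing it in house 2 leads to a contradiction, so it's in house 3.
From clue 3, the person who makes pudding must be in house 4.
From clue 8, the person who makes cookies must be in house 3.
Clue 1 places the person who likes cherries in house 2.
From clue 1, the person who makes cheesecake must be in house 1.
Clue 2 places the person who drives a coupe in house 1.
The only favorite fruit still possible for house 4 is plums.
House 2 vehicle: only hatchback fits.
House 3's vehicle must be truck (nothing else left).
The only dessert still possible for house 2 is mousse.
So: house 1 = grapes/coupe/cheesecake, house 2 = cherries/hatchback/mousse, house 3 = apples/truck/cookies, house 4 = plums/motorcycle/pudding.

truck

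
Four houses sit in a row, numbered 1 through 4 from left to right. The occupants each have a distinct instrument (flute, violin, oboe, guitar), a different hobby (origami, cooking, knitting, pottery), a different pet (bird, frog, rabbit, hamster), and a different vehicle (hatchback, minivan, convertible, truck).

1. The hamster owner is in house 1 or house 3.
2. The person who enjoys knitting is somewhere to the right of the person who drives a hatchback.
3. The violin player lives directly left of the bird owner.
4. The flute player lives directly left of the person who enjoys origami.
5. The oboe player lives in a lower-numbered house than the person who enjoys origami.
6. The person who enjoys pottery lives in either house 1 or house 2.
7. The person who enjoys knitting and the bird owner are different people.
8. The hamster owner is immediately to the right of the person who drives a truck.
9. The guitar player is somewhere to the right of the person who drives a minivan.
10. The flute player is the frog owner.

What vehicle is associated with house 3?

minivan

By clue 8, the hamster owner is in house 3.
The person who drives a truck is in house 2 (clue 8).
That leaves guitar as the instrument for house 4.
House 4 vehicle: only convertible fits.
House 3 instrument: only violin fits.
The bird owner is in house 4 (clue 3).
House 4's hobby must be cooking (nothing else left).
Clue 2 places the person who drives a hatchback in house 1.
The only hobby still possible for house 1 is pottery.
The only vehicle still possible for house 3 is minivan.
The flute player is narrowed to house 1 or 2; consider each.
Placing it in house 1 leads to a contradiction, so it's in house 2.
From clue 4, the person who enjoys origami must be in house 3.
From clue 10, the frog owner must be in house 2.
That leaves oboe as the instrument for house 1.
That leaves knitting as the hobby for house 2.
That leaves rabbit as the pet for house 1.
So: house 1 = oboe/pottery/rabbit/hatchback, house 2 = flute/knitting/frog/truck, house 3 = violin/origami/hamster/minivan, house 4 = guitar/cooking/bird/convertible.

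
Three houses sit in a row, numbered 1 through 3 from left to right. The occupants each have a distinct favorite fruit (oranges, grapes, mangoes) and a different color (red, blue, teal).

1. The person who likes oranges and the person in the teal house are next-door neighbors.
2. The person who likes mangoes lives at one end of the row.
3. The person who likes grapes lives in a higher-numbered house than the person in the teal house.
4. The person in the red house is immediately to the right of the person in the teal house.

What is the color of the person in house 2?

The person who likes grapes is narrowed to house 2 or 3; consider each.
Placing it in house 2 leads to a contradiction, so it's in house 3.
The only favorite fruit still possible for house 1 is mangoes.
So house 2 gets oranges for favorite fruit.
By clue 1, the person in the teal house is in house 1.
Clue 4: the person in the red house is in house 2.
House 3's color must be blue (nothing else left).
So: house 1 = mangoes/teal, house 2 = oranges/red, house 3 = grapes/blue.

red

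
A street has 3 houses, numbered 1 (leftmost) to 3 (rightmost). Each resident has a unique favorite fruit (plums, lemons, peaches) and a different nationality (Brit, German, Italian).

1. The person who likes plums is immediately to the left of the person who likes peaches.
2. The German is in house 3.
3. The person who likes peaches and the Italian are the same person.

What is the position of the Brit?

1

The German is in house 3 (clue 2).
The only nationality still possible for house 1 is Brit.
So house 2 gets Italian for nationality.
By clue 3, the person who likes peaches is in house 2.
That leaves lemons as the favorite fruit for house 3.
House 1's favorite fruit must be plums (nothing else left).
So: house 1 = plums/Brit, house 2 = peaches/Italian, house 3 = lemons/German.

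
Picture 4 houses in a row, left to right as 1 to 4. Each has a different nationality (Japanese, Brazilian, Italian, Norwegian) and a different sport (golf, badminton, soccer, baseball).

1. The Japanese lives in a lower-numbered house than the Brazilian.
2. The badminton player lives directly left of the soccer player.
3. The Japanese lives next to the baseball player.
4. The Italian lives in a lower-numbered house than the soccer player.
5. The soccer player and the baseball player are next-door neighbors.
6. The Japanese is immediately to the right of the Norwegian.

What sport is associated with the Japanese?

soccer

The only nationality still possible for house 4 is Brazilian.
The Japanese is narrowed to house 2 or 3; consider each.
Placing it in house 2 leads to a contradiction, so it's in house 3.
By clue 5, the soccer player is in house 3.
From clue 6, the Norwegian must be in house 2.
That leaves Italian as the nationality for house 1.
Clue 2 places the badminton player in house 2.
The only sport still possible for house 1 is golf.
House 4 sport: only baseball fits.
So: house 1 = Italian/golf, house 2 = Norwegian/badminton, house 3 = Japanese/soccer, house 4 = Brazilian/baseball.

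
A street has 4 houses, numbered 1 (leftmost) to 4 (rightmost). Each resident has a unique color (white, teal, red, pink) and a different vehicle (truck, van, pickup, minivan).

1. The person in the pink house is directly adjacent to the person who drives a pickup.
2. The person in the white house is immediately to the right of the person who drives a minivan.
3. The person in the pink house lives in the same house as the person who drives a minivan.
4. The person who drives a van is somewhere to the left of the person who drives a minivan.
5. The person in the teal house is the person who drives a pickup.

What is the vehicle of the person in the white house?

The person in the pink house is narrowed to house 2 or 3; consider each.
Placing it in house 2 leads to a contradiction, so it's in house 3.
From clue 3, the person who drives a minivan must be in house 3.
So house 1 gets red for color.
So house 2 gets teal for color.
House 4's color must be white (nothing else left).
Clue 5: the person who drives a pickup is in house 2.
The only vehicle still possible for house 4 is truck.
The only vehicle still possible for house 1 is van.
So: house 1 = red/van, house 2 = teal/pickup, house 3 = pink/minivan, house 4 = white/truck.

truck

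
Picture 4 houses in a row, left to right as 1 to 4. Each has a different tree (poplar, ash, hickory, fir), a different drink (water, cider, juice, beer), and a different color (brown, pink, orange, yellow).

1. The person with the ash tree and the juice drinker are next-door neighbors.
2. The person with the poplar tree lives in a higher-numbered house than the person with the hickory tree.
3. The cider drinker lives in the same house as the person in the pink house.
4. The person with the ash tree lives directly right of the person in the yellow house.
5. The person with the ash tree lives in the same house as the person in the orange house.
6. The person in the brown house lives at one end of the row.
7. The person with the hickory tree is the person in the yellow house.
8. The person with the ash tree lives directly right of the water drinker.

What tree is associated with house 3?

The person in the brown house is narrowed to house 1 or 4; consider each.
Placing it in house 1 leads to a contradiction, so it's in house 4.
The person with the ash tree is narrowed to house 2 or 3; consider each.
Placing it in house 2 leads to a contradiction, so it's in house 3.
From clue 4, the person in the yellow house must be in house 2.
From clue 5, the person in the orange house must be in house 3.
Clue 7 places the person with the hickory tree in house 2.
Clue 8 places the water drinker in house 2.
The only tree still possible for house 1 is fir.
House 4's tree must be poplar (nothing else left).
House 4's drink must be juice (nothing else left).
So house 1 gets pink for color.
Clue 3: the cider drinker is in house 1.
House 3 drink: only beer fits.
So: house 1 = fir/cider/pink, house 2 = hickory/water/yellow, house 3 = ash/beer/orange, house 4 = poplar/juice/brown.

ash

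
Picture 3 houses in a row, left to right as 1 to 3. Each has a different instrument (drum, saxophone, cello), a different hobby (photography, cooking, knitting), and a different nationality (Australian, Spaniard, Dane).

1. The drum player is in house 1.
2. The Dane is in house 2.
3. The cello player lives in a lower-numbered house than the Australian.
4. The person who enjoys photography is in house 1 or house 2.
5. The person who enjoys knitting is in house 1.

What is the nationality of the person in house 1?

Spaniard

Clue 1 places the drum player in house 1.
Clue 2 places the Dane in house 2.
The person who enjoys knitting is in house 1 (clue 5).
House 2 instrument: only cello fits.
The only instrument still possible for house 3 is saxophone.
The only hobby still possible for house 3 is cooking.
The only nationality still possible for house 1 is Spaniard.
The only nationality still possible for house 3 is Australian.
So house 2 gets photography for hobby.
So: house 1 = drum/knitting/Spaniard, house 2 = cello/photography/Dane, house 3 = saxophone/cooking/Australian.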